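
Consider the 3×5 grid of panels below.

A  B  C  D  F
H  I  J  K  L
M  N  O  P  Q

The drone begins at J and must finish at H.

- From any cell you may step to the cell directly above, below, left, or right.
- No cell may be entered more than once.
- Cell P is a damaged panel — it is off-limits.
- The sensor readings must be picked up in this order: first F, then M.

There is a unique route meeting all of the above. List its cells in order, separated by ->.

The waypoints must appear in the order F, M, with no cell reused.
Route from J: right 2 to L, up 1 to F, left 3 to B, down 2 to N, left 1 to M, up 1 to H — 10 moves in all.
Check: order respected (F at step 3, M at step 9).

J -> K -> L -> F -> D -> C -> B -> I -> N -> M -> H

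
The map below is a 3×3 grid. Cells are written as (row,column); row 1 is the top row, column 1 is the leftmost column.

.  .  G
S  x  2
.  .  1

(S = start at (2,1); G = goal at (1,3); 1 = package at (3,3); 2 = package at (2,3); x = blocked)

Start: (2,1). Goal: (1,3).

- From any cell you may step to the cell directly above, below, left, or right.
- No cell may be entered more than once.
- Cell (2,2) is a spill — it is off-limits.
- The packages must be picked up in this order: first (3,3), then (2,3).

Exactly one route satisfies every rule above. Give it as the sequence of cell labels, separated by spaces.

(2,1) (3,1) (3,2) (3,3) (2,3) (1,3)

The waypoints must appear in the order (3,3), (2,3), with no cell reused.
Route from (2,1): down 1 to (3,1), right 2 to (3,3), up 2 to (1,3) — 5 moves in all.
Check: order respected (1 at step 3, 2 at step 4).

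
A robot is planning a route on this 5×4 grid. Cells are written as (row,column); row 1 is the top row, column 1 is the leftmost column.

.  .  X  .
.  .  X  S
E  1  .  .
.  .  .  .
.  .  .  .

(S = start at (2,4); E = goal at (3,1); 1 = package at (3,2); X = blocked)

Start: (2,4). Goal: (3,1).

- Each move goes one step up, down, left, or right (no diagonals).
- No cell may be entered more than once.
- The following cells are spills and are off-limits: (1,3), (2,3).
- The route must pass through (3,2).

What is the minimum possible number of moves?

4

Any route passes through (3,2) somewhere between (2,4) and (3,1). Summing Manhattan distances along the two legs ((2,4) → (3,2) → (3,1)) gives a lower bound of 3 + 1 = 4 moves.
A route of 4 moves achieves this: (2,4) → (3,4) → (3,3) → (3,2) → (3,1).
Since 4 matches the lower bound, it is optimal.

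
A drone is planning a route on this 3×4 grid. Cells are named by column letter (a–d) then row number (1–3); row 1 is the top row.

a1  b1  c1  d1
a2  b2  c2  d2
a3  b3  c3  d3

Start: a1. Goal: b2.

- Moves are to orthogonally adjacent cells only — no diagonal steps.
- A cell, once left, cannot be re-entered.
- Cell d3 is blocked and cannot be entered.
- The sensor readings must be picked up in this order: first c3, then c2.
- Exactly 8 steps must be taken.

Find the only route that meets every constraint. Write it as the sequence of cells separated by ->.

The waypoints must appear in the order c3, c2, with no cell reused.
Route from a1: 2× down (reaching a3), 2× right (reaching c3), 2× up (reaching c1), left to b1, down to b2 — 8 moves in all.
Check: order respected (c3 at step 4, c2 at step 5); 8 moves as required.

a1 -> a2 -> a3 -> b3 -> c3 -> c2 -> c1 -> b1 -> b2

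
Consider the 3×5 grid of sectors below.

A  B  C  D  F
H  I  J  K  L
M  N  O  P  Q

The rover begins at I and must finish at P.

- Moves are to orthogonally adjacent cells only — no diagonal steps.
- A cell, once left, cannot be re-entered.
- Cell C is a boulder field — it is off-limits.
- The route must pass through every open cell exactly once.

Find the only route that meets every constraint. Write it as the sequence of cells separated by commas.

I, B, A, H, M, N, O, J, K, D, F, L, Q, P

Need to visit all 14 open cells exactly once, starting at I and ending at P.
Route from I: up 1 to B, left 1 to A, down 2 to M, right 2 to O, up 1 to J, right 1 to K, up 1 to D, right 1 to F, down 2 to Q, left 1 to P — 13 moves in all.
Check: all 14 open cells covered.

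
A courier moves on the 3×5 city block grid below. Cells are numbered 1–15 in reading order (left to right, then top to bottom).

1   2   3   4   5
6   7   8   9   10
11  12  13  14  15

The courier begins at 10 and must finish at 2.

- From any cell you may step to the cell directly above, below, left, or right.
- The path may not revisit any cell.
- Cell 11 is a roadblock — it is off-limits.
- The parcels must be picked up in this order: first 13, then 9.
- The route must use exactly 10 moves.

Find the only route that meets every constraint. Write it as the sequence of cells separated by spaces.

10 15 14 13 12 7 8 9 4 3 2

The waypoints must appear in the order 13, 9, with no cell reused.
Route from 10: down to 15, 3× left (reaching 12), up to 7, 2× right (reaching 9), up to 4, 2× left (reaching 2) — 10 moves in all.
Check: order respected (13 at step 3, 9 at step 7); 10 moves as required.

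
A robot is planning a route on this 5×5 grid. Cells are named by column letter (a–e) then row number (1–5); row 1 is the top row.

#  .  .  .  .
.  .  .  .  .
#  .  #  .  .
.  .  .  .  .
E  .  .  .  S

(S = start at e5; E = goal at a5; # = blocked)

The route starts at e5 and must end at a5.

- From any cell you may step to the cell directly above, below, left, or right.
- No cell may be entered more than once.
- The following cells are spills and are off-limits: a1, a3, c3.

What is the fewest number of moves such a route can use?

The Manhattan distance from e5 to a5 is |5−5| + |5−1| = 4, so at least 4 moves are needed.
A route of 4 moves achieves this: e5 → d5 → c5 → b5 → a5.
Since 4 matches the lower bound, it is optimal.

4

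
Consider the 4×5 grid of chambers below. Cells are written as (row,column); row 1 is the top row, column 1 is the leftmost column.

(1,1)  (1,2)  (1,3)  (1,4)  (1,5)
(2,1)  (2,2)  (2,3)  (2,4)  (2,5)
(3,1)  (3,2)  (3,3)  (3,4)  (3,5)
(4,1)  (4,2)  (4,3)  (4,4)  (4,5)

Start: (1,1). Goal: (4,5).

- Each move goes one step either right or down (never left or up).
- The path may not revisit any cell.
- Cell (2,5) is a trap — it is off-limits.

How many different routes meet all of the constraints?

30

A right/down-only route from (1,1) to (4,5) makes exactly 3 down-moves and 4 right-moves in some order.
With no other constraints that would be C(7,3) = 35 routes.
Subtract routes through each blocked cell (inclusion–exclusion for overlaps): − through (2,5): 5 → 30.
That gives 30 routes.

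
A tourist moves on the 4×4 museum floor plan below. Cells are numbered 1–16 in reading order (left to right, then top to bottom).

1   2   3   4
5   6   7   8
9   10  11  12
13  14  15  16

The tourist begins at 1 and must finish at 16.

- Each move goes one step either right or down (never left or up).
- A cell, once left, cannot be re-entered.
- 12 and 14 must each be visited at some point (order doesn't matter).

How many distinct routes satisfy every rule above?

A right/down-only route from 1 to 16 makes exactly 3 down-moves and 3 right-moves in some order.
With no other constraints that would be C(6,3) = 20 routes.
14 is below but to the left of 12: going 12 → 14 would need a leftward move and 14 → 12 an upward move, so no right/down-only route can visit both required cells.
No route satisfies every constraint, so the count is 0.

0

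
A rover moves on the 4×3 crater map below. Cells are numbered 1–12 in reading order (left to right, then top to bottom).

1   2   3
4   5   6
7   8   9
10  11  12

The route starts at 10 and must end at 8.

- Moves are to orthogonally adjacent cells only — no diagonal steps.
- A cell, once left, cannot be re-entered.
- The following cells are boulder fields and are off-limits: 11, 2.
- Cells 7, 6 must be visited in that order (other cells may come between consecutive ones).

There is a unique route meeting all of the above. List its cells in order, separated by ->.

10 -> 7 -> 4 -> 5 -> 6 -> 9 -> 8

The waypoints must appear in the order 7, 6, with no cell reused.
Route from 10: 2× up (reaching 4), 2× right (reaching 6), down to 9, left to 8 — 6 moves in all.
Check: order respected (7 at step 1, 6 at step 4).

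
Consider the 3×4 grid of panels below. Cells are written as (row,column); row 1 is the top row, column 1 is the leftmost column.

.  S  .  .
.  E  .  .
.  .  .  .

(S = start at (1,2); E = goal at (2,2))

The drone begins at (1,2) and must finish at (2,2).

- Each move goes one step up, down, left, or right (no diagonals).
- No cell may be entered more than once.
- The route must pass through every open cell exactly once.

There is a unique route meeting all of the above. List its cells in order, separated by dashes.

Need to visit all 12 open cells exactly once, starting at (1,2) and ending at (2,2).
Cell (1,1) has only two open neighbours ((2,1) and (1,2)), so the path must pass straight through it: one of those is the cell it's entered from and the other is where it exits.
Route from (1,2): left to (1,1), 2× down (reaching (3,1)), 3× right (reaching (3,4)), 2× up (reaching (1,4)), left to (1,3), down to (2,3), left to (2,2) — 11 moves in all.
Check: all 12 open cells covered.

(1,2) - (1,1) - (2,1) - (3,1) - (3,2) - (3,3) - (3,4) - (2,4) - (1,4) - (1,3) - (2,3) - (2,2)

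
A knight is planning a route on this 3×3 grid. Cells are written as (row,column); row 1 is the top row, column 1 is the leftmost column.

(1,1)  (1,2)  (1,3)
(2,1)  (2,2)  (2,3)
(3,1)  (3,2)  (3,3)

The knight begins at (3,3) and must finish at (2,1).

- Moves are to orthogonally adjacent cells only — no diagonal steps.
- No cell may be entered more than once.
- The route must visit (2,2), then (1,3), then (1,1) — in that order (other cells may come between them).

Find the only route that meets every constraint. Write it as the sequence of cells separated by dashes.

(3,3) - (3,2) - (2,2) - (2,3) - (1,3) - (1,2) - (1,1) - (2,1)

The waypoints must appear in the order (2,2), (1,3), (1,1), with no cell reused.
Route from (3,3): left 1 to (3,2), up 1 to (2,2), right 1 to (2,3), up 1 to (1,3), left 2 to (1,1), down 1 to (2,1) — 7 moves in all.
Check: order respected ((2,2) at step 2, (1,3) at step 4, (1,1) at step 6).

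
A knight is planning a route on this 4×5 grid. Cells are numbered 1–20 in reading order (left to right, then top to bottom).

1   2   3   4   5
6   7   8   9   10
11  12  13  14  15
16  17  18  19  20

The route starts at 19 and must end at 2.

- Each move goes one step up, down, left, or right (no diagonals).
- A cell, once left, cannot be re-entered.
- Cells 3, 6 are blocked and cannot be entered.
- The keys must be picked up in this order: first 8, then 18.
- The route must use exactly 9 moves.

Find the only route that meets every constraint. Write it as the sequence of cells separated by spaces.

19 14 9 8 13 18 17 12 7 2

The waypoints must appear in the order 8, 18, with no cell reused.
Route from 19: up 2 to 9, left 1 to 8, down 2 to 18, left 1 to 17, up 3 to 2 — 9 moves in all.
Check: order respected (8 at step 3, 18 at step 5); 9 moves as required.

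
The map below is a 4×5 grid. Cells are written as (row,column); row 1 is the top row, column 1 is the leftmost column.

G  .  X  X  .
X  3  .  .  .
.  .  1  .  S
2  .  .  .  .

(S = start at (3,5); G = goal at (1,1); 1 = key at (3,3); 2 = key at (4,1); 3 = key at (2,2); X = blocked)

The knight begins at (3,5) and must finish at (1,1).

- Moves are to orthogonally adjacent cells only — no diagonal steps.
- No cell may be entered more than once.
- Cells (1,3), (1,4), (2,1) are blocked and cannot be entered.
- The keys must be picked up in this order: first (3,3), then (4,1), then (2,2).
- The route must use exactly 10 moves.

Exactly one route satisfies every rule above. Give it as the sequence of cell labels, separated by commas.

The waypoints must appear in the order (3,3), (4,1), (2,2), with no cell reused.
Route from (3,5): left 2 to (3,3), down 1 to (4,3), left 2 to (4,1), up 1 to (3,1), right 1 to (3,2), up 2 to (1,2), left 1 to (1,1) — 10 moves in all.
Check: order respected (1 at step 2, 2 at step 5, 3 at step 8); 10 moves as required.

(3,5), (3,4), (3,3), (4,3), (4,2), (4,1), (3,1), (3,2), (2,2), (1,2), (1,1)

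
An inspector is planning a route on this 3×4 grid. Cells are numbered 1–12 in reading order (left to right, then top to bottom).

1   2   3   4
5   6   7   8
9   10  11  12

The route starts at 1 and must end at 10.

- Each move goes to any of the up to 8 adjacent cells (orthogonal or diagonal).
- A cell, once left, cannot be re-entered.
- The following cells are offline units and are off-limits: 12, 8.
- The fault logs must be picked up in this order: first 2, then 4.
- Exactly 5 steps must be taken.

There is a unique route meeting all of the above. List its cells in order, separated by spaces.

1 2 3 4 7 10

The waypoints must appear in the order 2, 4, with no cell reused.
Route from 1: 3× right (reaching 4), 2× down-left (reaching 10) — 5 moves in all.
Check: order respected (2 at step 1, 4 at step 3); 5 moves as required.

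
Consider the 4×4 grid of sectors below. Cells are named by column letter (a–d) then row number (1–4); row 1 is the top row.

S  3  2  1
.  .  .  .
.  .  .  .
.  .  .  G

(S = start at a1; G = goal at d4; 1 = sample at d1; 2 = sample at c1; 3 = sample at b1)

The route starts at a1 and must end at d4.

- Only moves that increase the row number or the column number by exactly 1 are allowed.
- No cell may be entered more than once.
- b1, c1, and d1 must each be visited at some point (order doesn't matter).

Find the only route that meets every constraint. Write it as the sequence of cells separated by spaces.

a1 b1 c1 d1 d2 d3 d4

Moves only go right or down, so the column and row indices never decrease.
Route from a1: right 3 to d1, down 3 to d4 — 6 moves in all.
Check: all required cells visited.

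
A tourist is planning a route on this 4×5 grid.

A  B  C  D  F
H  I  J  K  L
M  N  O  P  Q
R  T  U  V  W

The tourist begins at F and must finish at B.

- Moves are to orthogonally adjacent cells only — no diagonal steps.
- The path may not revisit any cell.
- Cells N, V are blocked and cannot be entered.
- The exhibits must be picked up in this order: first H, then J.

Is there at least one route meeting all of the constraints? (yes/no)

yes

One route that works: F → L → Q → P → O → U → T → R → M → H → I → J → C → B.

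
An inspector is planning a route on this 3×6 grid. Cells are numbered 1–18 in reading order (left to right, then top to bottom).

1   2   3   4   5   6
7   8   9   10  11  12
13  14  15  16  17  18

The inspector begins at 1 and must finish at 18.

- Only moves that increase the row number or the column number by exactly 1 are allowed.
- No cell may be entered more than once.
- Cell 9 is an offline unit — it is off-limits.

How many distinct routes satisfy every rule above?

A right/down-only route from 1 to 18 makes exactly 2 down-moves and 5 right-moves in some order.
With no other constraints that would be C(7,2) = 21 routes.
Subtract routes through each blocked cell (inclusion–exclusion for overlaps): − through 9: 12 → 9.
That gives 9 routes.

9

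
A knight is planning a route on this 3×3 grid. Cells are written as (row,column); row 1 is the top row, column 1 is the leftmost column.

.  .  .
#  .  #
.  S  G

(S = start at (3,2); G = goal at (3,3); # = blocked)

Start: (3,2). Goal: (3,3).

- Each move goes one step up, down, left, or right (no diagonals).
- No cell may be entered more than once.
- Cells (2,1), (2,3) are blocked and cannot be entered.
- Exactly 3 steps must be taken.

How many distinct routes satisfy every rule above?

0

Need simple routes of exactly 3 moves from (3,2) to (3,3) (Manhattan distance 1, so 1 moves are spent on a detour and 1 undoing it).
No route satisfies every constraint, so the count is 0.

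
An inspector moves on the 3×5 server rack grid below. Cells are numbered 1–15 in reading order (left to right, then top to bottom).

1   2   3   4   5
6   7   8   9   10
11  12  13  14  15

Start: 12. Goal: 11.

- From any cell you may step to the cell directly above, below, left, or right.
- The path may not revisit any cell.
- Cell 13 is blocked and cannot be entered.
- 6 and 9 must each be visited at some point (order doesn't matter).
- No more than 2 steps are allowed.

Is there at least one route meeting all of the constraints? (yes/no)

Even ignoring the no-revisit rule, getting from 12 to 11, taking the cheapest ordering 12 → 9 → 6 → 11 needs at least 3 + 3 + 1 = 7 moves (Manhattan distance per leg), which exceeds the 2-move limit.

no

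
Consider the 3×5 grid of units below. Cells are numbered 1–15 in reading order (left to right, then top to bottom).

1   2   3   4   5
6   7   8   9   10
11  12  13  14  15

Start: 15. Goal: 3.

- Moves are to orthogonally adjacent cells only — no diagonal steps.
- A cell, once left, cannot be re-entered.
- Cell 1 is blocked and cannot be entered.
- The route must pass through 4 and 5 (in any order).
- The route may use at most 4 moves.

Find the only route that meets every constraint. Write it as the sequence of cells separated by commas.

Any route must reach 4 and 5 and still end at 3 within 4 moves, so the order of the required stops is forced.
Route from 15: 2× up (reaching 5), 2× left (reaching 3) — 4 moves in all.
Check: all required cells visited; 4 ≤ 4 moves.

15, 10, 5, 4, 3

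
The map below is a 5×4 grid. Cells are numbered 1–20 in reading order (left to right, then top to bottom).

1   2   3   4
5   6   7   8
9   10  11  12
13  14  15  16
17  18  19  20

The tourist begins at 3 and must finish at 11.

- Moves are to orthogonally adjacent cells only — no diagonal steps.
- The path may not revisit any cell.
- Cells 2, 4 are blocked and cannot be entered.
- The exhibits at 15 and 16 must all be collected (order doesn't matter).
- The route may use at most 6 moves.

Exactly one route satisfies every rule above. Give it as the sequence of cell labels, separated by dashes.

3 - 7 - 8 - 12 - 16 - 15 - 11

The 6-move cap with required stops at 15, 16 leaves no slack for detours.
Route from 3: down to 7, right to 8, 2× down (reaching 16), left to 15, up to 11 — 6 moves in all.
Check: all required cells visited; 6 ≤ 6 moves.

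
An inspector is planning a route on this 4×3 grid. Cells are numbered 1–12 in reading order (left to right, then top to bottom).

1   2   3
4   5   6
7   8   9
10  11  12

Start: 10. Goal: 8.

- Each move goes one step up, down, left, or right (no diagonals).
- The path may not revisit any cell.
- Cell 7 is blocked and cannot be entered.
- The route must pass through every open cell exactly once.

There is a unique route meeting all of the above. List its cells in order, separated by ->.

Need to visit all 11 open cells exactly once, starting at 10 and ending at 8.
Route from 10: 2× right (reaching 12), 3× up (reaching 3), 2× left (reaching 1), down to 4, right to 5, down to 8 — 10 moves in all.
Check: all 11 open cells covered.

10 -> 11 -> 12 -> 9 -> 6 -> 3 -> 2 -> 1 -> 4 -> 5 -> 8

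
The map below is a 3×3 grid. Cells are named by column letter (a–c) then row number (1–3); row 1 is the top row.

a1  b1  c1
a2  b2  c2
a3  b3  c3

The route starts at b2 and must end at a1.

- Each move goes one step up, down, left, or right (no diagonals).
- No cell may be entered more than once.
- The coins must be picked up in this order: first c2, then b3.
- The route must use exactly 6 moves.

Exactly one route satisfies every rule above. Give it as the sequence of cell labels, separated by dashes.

b2 - c2 - c3 - b3 - a3 - a2 - a1

The waypoints must appear in the order c2, b3, with no cell reused.
Route from b2: right to c2, down to c3, 2× left (reaching a3), 2× up (reaching a1) — 6 moves in all.
Check: order respected (c2 at step 1, b3 at step 3); 6 moves as required.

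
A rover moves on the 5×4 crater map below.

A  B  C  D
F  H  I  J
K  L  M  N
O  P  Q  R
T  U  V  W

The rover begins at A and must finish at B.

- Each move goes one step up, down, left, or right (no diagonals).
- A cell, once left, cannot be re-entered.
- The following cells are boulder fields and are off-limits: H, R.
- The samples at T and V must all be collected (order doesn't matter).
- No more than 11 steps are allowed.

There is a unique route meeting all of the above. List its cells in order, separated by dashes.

A - F - K - O - T - U - V - Q - M - I - C - B

The 11-move cap with required stops at T, V leaves no slack for detours.
Route from A: 4× down (reaching T), 2× right (reaching V), 4× up (reaching C), left to B — 11 moves in all.
Check: all required cells visited; 11 ≤ 11 moves.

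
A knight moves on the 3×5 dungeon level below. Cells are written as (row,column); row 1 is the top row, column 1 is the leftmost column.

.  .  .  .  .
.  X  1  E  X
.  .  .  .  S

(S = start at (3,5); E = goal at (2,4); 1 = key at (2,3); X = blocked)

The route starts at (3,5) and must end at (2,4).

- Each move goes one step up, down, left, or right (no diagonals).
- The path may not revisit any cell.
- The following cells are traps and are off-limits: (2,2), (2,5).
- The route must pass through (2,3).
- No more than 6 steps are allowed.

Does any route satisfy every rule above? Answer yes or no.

yes

One route that works: (3,5) → (3,4) → (3,3) → (2,3) → (2,4).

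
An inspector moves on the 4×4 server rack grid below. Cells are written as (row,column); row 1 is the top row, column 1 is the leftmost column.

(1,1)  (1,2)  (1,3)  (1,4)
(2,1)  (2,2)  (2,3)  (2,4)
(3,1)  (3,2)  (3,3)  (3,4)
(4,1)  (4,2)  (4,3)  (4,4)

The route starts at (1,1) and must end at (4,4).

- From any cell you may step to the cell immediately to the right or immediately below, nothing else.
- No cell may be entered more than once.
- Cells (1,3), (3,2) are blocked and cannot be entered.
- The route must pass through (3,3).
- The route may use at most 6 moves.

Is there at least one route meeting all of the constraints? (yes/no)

One route that works: (1,1) → (2,1) → (2,2) → (2,3) → (3,3) → (4,3) → (4,4).

yes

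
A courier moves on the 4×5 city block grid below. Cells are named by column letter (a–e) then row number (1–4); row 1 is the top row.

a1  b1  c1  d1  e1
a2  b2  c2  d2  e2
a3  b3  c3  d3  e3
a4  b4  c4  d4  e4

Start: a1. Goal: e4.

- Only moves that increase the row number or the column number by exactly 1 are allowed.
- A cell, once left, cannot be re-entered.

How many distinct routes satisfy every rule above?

35

A right/down-only route from a1 to e4 makes exactly 3 down-moves and 4 right-moves in some order.
With no other constraints that would be C(7,3) = 35 routes.
That gives 35 routes.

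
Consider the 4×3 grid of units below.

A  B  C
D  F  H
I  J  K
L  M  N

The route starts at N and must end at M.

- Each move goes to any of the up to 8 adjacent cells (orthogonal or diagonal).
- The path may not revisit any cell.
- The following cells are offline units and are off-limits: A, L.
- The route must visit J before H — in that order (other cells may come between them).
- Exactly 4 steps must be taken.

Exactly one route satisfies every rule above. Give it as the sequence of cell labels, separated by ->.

N -> J -> H -> K -> M

The waypoints must appear in the order J, H, with no cell reused.
Route from N: up-left 1 to J, up-right 1 to H, down 1 to K, down-left 1 to M — 4 moves in all.
Check: order respected (J at step 1, H at step 2); 4 moves as required.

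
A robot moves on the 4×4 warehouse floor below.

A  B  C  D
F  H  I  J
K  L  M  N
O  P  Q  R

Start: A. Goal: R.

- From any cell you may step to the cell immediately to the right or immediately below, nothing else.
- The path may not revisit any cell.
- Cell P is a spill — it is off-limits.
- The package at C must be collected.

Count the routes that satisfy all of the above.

A right/down-only route from A to R makes exactly 3 down-moves and 3 right-moves in some order.
With no other constraints that would be C(6,3) = 20 routes.
Split at C and multiply the segment counts (each segment already excludes blocked cells): A→C: 1; C→R: 4; product = 4.
That gives 4 routes.

4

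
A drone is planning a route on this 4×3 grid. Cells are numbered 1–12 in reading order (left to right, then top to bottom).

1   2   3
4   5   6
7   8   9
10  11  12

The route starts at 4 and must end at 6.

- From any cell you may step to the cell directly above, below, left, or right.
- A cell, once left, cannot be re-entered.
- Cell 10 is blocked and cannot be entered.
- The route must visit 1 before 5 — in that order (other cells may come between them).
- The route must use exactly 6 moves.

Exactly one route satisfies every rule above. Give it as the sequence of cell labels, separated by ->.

The waypoints must appear in the order 1, 5, with no cell reused.
Route from 4: up 1 to 1, right 1 to 2, down 2 to 8, right 1 to 9, up 1 to 6 — 6 moves in all.
Check: order respected (1 at step 1, 5 at step 3); 6 moves as required.

4 -> 1 -> 2 -> 5 -> 8 -> 9 -> 6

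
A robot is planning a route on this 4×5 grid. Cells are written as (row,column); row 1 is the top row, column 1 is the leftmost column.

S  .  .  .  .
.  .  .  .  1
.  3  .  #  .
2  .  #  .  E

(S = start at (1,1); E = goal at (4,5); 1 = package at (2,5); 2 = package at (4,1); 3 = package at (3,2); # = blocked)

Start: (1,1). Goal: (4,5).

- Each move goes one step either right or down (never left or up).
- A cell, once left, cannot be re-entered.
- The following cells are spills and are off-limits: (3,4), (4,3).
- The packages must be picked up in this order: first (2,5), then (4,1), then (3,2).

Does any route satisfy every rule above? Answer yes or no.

(4,1) lies to the left of (2,5), so going from (2,5) to (4,1) would need a leftward move — but moves only go right/down, so (2,5) cannot be visited before (4,1).

no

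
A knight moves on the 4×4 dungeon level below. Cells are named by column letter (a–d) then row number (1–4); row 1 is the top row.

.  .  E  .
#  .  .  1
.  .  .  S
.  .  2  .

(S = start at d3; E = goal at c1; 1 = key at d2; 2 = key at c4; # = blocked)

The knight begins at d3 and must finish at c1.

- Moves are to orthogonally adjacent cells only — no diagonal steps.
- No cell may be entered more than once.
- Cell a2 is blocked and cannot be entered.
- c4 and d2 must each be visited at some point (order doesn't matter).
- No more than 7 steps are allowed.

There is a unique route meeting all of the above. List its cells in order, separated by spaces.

Any route must reach c4 and d2 and still end at c1 within 7 moves, so the order of the required stops is forced.
Route from d3: down 1 to d4, left 1 to c4, up 2 to c2, right 1 to d2, up 1 to d1, left 1 to c1 — 7 moves in all.
Check: all required cells visited; 7 ≤ 7 moves.

d3 d4 c4 c3 c2 d2 d1 c1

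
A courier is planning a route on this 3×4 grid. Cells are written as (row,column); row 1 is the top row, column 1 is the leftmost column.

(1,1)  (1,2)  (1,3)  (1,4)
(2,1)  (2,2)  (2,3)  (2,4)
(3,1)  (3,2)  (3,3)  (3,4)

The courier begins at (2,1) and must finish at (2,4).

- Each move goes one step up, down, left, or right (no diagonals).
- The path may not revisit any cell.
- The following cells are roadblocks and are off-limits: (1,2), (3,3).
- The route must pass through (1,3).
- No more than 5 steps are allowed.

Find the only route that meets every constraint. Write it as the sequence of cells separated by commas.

Any route must reach (1,3) and still end at (2,4) within 5 moves, so the order of the required stops is forced.
Route from (2,1): right 2 to (2,3), up 1 to (1,3), right 1 to (1,4), down 1 to (2,4) — 5 moves in all.
Check: all required cells visited; 5 ≤ 5 moves.

(2,1), (2,2), (2,3), (1,3), (1,4), (2,4)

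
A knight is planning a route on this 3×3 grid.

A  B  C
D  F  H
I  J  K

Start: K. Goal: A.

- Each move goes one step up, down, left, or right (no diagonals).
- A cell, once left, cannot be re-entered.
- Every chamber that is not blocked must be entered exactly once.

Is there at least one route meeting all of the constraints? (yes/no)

One route that works: K → H → C → B → F → J → I → D → A.

yes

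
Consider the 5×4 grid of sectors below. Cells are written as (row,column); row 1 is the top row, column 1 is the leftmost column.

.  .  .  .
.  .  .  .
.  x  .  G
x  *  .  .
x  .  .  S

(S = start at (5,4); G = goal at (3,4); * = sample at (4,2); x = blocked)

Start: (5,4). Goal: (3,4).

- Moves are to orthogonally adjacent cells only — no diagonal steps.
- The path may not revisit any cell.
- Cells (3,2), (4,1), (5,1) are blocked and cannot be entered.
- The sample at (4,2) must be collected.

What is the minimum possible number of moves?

Any route passes through (4,2) somewhere between (5,4) and (3,4). Summing Manhattan distances along the two legs ((5,4) → (4,2) → (3,4)) gives a lower bound of 3 + 3 = 6 moves.
A route of 6 moves achieves this: (5,4) → (5,3) → (5,2) → (4,2) → (4,3) → (3,3) → (3,4).
Since 6 matches the lower bound, it is optimal.

6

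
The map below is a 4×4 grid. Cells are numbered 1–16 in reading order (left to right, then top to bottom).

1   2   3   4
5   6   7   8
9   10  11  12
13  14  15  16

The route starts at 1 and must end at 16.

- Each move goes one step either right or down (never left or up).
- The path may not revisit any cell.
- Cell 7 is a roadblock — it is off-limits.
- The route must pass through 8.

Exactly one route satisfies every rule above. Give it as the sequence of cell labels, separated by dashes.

1 - 2 - 3 - 4 - 8 - 12 - 16

Moves only go right or down, so the column and row indices never decrease.
Route from 1: 3× right (reaching 4), 3× down (reaching 16) — 6 moves in all.
Check: all required cells visited.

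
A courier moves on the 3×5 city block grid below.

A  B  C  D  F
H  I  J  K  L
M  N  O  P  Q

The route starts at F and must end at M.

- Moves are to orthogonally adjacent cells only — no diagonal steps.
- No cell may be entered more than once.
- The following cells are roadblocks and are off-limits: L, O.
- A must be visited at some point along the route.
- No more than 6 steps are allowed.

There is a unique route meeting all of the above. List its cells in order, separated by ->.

Any route must reach A and still end at M within 6 moves, so the order of the required stops is forced.
Route from F: 4× left (reaching A), 2× down (reaching M) — 6 moves in all.
Check: all required cells visited; 6 ≤ 6 moves.

F -> D -> C -> B -> A -> H -> M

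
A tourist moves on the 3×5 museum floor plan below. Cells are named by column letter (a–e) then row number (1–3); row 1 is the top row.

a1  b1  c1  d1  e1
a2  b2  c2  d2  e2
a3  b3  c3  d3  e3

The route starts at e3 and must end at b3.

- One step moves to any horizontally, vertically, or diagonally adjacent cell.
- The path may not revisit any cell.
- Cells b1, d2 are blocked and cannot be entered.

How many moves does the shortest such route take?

3

With diagonal moves allowed, the Chebyshev distance max(|Δrow|,|Δcol|) from e3 to b3 is 3, so at least 3 moves are needed.
A route of 3 moves achieves this: e3 → d3 → c2 → b3.
Since 3 matches the lower bound, it is optimal.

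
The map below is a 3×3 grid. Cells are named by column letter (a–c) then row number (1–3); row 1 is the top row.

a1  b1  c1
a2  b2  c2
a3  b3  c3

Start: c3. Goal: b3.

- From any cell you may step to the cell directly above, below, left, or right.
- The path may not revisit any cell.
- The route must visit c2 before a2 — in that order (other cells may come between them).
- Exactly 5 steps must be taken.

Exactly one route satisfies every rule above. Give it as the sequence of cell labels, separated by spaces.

c3 c2 b2 a2 a3 b3

The waypoints must appear in the order c2, a2, with no cell reused.
Route from c3: up to c2, 2× left (reaching a2), down to a3, right to b3 — 5 moves in all.
Check: order respected (c2 at step 1, a2 at step 3); 5 moves as required.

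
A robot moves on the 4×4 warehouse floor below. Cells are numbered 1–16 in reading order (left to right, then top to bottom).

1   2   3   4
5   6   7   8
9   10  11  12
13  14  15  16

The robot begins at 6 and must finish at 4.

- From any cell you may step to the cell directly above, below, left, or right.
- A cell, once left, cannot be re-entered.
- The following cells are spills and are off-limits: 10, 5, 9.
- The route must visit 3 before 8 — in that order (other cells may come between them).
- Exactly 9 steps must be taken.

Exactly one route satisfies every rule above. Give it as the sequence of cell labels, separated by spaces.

6 2 3 7 11 15 16 12 8 4

The waypoints must appear in the order 3, 8, with no cell reused.
Route from 6: up to 2, right to 3, 3× down (reaching 15), right to 16, 3× up (reaching 4) — 9 moves in all.
Check: order respected (3 at step 2, 8 at step 8); 9 moves as required.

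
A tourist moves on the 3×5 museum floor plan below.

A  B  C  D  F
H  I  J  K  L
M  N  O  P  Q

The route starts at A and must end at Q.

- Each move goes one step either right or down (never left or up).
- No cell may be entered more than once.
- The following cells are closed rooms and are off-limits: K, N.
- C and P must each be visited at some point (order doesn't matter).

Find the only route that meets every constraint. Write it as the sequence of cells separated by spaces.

Moves only go right or down, so the column and row indices never decrease.
Route from A: 2× right (reaching C), 2× down (reaching O), 2× right (reaching Q) — 6 moves in all.
Check: all required cells visited.

A B C J O P Q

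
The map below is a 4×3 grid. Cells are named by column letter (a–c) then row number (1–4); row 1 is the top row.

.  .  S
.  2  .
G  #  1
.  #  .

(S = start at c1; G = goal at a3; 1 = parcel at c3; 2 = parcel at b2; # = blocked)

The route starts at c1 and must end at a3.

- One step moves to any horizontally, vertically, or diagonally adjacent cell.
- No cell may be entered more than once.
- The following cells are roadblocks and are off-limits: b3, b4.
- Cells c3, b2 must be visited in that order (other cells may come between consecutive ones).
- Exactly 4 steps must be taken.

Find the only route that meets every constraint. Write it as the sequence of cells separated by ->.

c1 -> c2 -> c3 -> b2 -> a3

The waypoints must appear in the order c3, b2, with no cell reused.
Route from c1: down 2 to c3, up-left 1 to b2, down-left 1 to a3 — 4 moves in all.
Check: order respected (1 at step 2, 2 at step 3); 4 moves as required.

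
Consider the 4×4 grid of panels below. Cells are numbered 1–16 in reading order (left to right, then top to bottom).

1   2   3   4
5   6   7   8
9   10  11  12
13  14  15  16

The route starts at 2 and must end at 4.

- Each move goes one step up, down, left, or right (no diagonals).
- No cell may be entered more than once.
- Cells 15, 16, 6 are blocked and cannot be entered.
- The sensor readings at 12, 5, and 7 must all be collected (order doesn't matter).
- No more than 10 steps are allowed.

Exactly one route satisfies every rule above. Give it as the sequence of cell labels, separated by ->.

2 -> 1 -> 5 -> 9 -> 10 -> 11 -> 12 -> 8 -> 7 -> 3 -> 4

The budget equals the shortest possible length, so every move has to be on a shortest route through the required cells.
Route from 2: left 1 to 1, down 2 to 9, right 3 to 12, up 1 to 8, left 1 to 7, up 1 to 3, right 1 to 4 — 10 moves in all.
Check: all required cells visited; 10 ≤ 10 moves.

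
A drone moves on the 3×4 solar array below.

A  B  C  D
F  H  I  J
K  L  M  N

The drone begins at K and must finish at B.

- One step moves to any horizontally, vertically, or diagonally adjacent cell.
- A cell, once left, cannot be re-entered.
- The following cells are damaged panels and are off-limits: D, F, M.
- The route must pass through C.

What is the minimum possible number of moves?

Any route passes through C somewhere between K and B. Summing Chebyshev distances along the two legs (K → C → B) gives a lower bound of 2 + 1 = 3 moves.
A route of 3 moves achieves this: K → H → C → B.
Since 3 matches the lower bound, it is optimal.

3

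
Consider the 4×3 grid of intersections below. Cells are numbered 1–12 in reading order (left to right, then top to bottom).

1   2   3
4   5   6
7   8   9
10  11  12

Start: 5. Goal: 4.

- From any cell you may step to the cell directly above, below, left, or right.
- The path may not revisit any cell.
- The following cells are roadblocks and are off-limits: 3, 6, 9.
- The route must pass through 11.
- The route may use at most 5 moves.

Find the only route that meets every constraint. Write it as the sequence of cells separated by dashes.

5 - 8 - 11 - 10 - 7 - 4

The budget equals the shortest possible length, so every move has to be on a shortest route through the required cells.
Route from 5: down 2 to 11, left 1 to 10, up 2 to 4 — 5 moves in all.
Check: all required cells visited; 5 ≤ 5 moves.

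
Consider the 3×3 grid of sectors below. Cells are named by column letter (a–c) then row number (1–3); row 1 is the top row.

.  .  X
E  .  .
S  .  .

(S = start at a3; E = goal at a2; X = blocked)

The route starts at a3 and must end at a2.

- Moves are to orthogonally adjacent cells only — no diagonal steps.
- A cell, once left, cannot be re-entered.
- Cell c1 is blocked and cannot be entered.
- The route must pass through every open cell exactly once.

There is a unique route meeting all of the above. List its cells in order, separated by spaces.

a3 b3 c3 c2 b2 b1 a1 a2

Need to visit all 8 open cells exactly once, starting at a3 and ending at a2.
Cell c3 has only two open neighbours (c2 and b3), so the path must pass straight through it: one of those is the cell it's entered from and the other is where it exits.
Route from a3: right 2 to c3, up 1 to c2, left 1 to b2, up 1 to b1, left 1 to a1, down 1 to a2 — 7 moves in all.
Check: all 8 open cells covered.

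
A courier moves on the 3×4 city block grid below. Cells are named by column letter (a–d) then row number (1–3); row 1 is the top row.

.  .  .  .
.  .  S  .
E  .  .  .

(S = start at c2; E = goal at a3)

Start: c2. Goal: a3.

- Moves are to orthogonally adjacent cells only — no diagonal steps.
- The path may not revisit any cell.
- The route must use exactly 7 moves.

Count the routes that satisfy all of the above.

Need simple routes of exactly 7 moves from c2 to a3 (Manhattan distance 3, so 2 moves are spent on a detour and 2 undoing it).
Enumerating: c2 c1 b1 a1 a2 b2 b3 a3 | c2 c1 d1 d2 d3 c3 b3 a3 | c2 c3 b3 b2 b1 a1 a2 a3 | c2 d2 d1 c1 b1 b2 b3 a3 | c2 d2 d1 c1 b1 b2 a2 a3 | c2 d2 d1 c1 b1 a1 a2 a3 | c2 d2 d3 c3 b3 b2 a2 a3.
That gives 7 routes.

7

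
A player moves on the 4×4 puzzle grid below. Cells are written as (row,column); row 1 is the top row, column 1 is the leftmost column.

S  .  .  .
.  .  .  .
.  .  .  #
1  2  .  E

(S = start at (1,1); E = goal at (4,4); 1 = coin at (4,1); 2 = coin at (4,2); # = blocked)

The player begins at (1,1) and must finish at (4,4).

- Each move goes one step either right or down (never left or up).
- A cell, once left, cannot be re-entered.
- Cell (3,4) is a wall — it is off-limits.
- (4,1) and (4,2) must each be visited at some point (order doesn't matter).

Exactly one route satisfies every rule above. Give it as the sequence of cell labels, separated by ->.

(1,1) -> (2,1) -> (3,1) -> (4,1) -> (4,2) -> (4,3) -> (4,4)

Moves only go right or down, so the column and row indices never decrease.
Route from (1,1): 3× down (reaching (4,1)), 3× right (reaching (4,4)) — 6 moves in all.
Check: all required cells visited.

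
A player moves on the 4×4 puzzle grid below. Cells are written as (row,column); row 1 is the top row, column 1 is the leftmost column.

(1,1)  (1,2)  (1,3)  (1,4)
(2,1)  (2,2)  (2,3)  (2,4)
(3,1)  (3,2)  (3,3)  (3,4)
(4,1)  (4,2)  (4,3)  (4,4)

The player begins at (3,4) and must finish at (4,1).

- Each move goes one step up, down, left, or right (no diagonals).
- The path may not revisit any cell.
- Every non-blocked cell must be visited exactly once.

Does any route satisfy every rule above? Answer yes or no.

no

Colour the cells like a checkerboard: each orthogonal step flips colour, so a Hamiltonian route alternates colours. Here there are 8 cells of one colour and 8 of the other, with start on the same colour as the goal — the counts and endpoints can't be arranged into an alternating sequence of length 16, so no Hamiltonian route exists.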